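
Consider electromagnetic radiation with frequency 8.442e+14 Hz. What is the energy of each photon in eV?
3.4913 eV

Using E = hf:

E = hf = (6.626×10⁻³⁴ J·s)(8.442e+14 Hz)
E = 3.4913 eV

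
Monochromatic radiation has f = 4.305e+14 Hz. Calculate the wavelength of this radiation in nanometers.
696.38 nm

Using the wave equation: c = fλ

Solving for wavelength:
λ = c/f = (3×10⁸ m/s) / (4.305e+14 Hz)
λ = 696.38 nm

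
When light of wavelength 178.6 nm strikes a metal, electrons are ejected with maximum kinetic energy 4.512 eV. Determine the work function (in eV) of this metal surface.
2.43 eV

From Einstein's photoelectric equation: KE_max = hf - φ = hc/λ - φ

Rearranging for φ:
φ = hc/λ - KE_max

Calculate photon energy:
E_photon = hc/λ = 6.9420 eV

Therefore:
φ = 6.9420 - 4.512 = 2.43 eV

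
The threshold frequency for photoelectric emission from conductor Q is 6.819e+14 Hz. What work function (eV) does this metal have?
2.82 eV

At the threshold frequency, photon energy equals work function:
φ = hf₀

Calculating:
φ = (6.626×10⁻³⁴ J·s)(6.819e+14 Hz)
φ = 2.82 eV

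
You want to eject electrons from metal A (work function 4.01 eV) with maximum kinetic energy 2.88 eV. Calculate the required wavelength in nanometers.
179.95 nm

From Einstein's equation: KE_max = hc/λ - φ

Rearranging for λ:
hc/λ = KE_max + φ
λ = hc/(KE_max + φ)

Required photon energy:
E_photon = KE_max + φ = 2.88 + 4.01 = 6.89 eV

Required wavelength:
λ = hc/E_photon = (6.626×10⁻³⁴)(3×10⁸) / (6.89 × 1.602×10⁻¹⁹)
λ = 179.95 nm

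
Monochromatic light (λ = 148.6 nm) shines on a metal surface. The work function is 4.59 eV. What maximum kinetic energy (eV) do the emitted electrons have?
3.7535 eV

Using Einstein's photoelectric equation: KE_max = hf - φ = hc/λ - φ

First, calculate the photon energy:
E_photon = hc/λ = (6.626×10⁻³⁴ J·s)(3×10⁸ m/s) / (148.6×10⁻⁹ m)
E_photon = 8.3435 eV

Then, the maximum kinetic energy:
KE_max = E_photon - φ = 8.3435 eV - 4.59 eV = 3.7535 eV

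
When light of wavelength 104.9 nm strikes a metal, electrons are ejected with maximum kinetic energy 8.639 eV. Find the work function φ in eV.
3.18 eV

From Einstein's photoelectric equation: KE_max = hf - φ = hc/λ - φ

Rearranging for φ:
φ = hc/λ - KE_max

Calculate photon energy:
E_photon = hc/λ = 11.8193 eV

Therefore:
φ = 11.8193 - 8.639 = 3.18 eV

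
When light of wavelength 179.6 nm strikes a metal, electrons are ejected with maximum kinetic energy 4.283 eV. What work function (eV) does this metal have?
2.62 eV

From Einstein's photoelectric equation: KE_max = hf - φ = hc/λ - φ

Rearranging for φ:
φ = hc/λ - KE_max

Calculate photon energy:
E_photon = hc/λ = 6.9034 eV

Therefore:
φ = 6.9034 - 4.283 = 2.62 eV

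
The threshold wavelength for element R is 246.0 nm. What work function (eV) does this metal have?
5.04 eV

At the threshold wavelength, photon energy equals work function:
φ = hc/λ₀

Calculating:
φ = (6.626×10⁻³⁴ J·s)(3×10⁸ m/s) / (246.0×10⁻⁹ m)
φ = 5.04 eV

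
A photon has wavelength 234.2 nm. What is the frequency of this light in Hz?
1.2801e+15 Hz

Using the wave equation: c = fλ

Solving for frequency:
f = c/λ = (3×10⁸ m/s) / (234.2×10⁻⁹ m)
f = 1.2801e+15 Hz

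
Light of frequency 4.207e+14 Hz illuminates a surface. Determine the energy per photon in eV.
1.7399 eV

Using E = hf:

E = hf = (6.626×10⁻³⁴ J·s)(4.207e+14 Hz)
E = 1.7399 eV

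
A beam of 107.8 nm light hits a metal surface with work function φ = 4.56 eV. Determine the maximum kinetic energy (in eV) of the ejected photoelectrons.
6.9413 eV

Using Einstein's photoelectric equation: KE_max = hf - φ = hc/λ - φ

First, calculate the photon energy:
E_photon = hc/λ = (6.626×10⁻³⁴ J·s)(3×10⁸ m/s) / (107.8×10⁻⁹ m)
E_photon = 11.5013 eV

Then, the maximum kinetic energy:
KE_max = E_photon - φ = 11.5013 eV - 4.56 eV = 6.9413 eV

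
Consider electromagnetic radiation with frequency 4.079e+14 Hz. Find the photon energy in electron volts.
1.6869 eV

Using E = hf:

E = hf = (6.626×10⁻³⁴ J·s)(4.079e+14 Hz)
E = 1.6869 eV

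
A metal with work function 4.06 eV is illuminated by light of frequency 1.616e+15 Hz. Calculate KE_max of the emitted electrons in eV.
2.6232 eV

Using Einstein's photoelectric equation: KE_max = hf - φ

First, calculate the photon energy:
E_photon = hf = (6.626×10⁻³⁴ J·s)(1.616e+15 Hz)
E_photon = 6.6832 eV

Then, the maximum kinetic energy:
KE_max = E_photon - φ = 6.6832 eV - 4.06 eV = 2.6232 eV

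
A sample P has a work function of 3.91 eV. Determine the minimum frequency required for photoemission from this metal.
9.4543e+14 Hz

The threshold frequency is when the photon energy equals the work function:
hf₀ = φ

Solving for f₀:
f₀ = φ/h = (3.91 eV × 1.602×10⁻¹⁹ J/eV) / (6.626×10⁻³⁴ J·s)
f₀ = 9.4543e+14 Hz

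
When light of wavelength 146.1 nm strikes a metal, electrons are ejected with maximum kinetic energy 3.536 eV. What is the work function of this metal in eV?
4.95 eV

From Einstein's photoelectric equation: KE_max = hf - φ = hc/λ - φ

Rearranging for φ:
φ = hc/λ - KE_max

Calculate photon energy:
E_photon = hc/λ = 8.4863 eV

Therefore:
φ = 8.4863 - 3.536 = 4.95 eV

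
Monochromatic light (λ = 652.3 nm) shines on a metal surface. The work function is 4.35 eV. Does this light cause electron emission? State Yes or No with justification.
No

For photoemission, the photon energy must exceed the work function.

Photon energy: E = hc/λ = 1.9007 eV
Work function: φ = 4.35 eV

Since E_photon (1.9007 eV) < φ (4.35 eV), photoemission will NOT occur.
The threshold wavelength is λ₀ = hc/φ = 285.0 nm.
Since 652.3 nm > 285.0 nm, the photons lack sufficient energy.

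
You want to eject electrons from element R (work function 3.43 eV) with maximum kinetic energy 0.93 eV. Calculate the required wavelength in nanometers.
284.37 nm

From Einstein's equation: KE_max = hc/λ - φ

Rearranging for λ:
hc/λ = KE_max + φ
λ = hc/(KE_max + φ)

Required photon energy:
E_photon = KE_max + φ = 0.93 + 3.43 = 4.36 eV

Required wavelength:
λ = hc/E_photon = (6.626×10⁻³⁴)(3×10⁸) / (4.36 × 1.602×10⁻¹⁹)
λ = 284.37 nm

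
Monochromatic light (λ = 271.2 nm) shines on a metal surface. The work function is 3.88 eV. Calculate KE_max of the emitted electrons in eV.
0.6917 eV

Using Einstein's photoelectric equation: KE_max = hf - φ = hc/λ - φ

First, calculate the photon energy:
E_photon = hc/λ = (6.626×10⁻³⁴ J·s)(3×10⁸ m/s) / (271.2×10⁻⁹ m)
E_photon = 4.5717 eV

Then, the maximum kinetic energy:
KE_max = E_photon - φ = 4.5717 eV - 3.88 eV = 0.6917 eV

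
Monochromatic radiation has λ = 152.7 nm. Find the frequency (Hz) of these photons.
1.9633e+15 Hz

Using the wave equation: c = fλ

Solving for frequency:
f = c/λ = (3×10⁸ m/s) / (152.7×10⁻⁹ m)
f = 1.9633e+15 Hz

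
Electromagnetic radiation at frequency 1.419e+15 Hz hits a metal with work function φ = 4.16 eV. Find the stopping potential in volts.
1.7085 V

The stopping potential V_s satisfies: eV_s = KE_max

First, find KE_max using Einstein's equation:
E_photon = hf = (6.626×10⁻³⁴ J·s)(1.419e+15 Hz) = 5.8685 eV
KE_max = E_photon - φ = 5.8685 - 4.16 = 1.7085 eV

Since eV_s = KE_max:
V_s = KE_max/e = 1.7085 V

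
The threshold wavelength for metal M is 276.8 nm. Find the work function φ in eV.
4.48 eV

At the threshold wavelength, photon energy equals work function:
φ = hc/λ₀

Calculating:
φ = (6.626×10⁻³⁴ J·s)(3×10⁸ m/s) / (276.8×10⁻⁹ m)
φ = 4.48 eV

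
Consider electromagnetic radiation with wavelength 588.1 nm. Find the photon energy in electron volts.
2.1082 eV

Using E = hf = hc/λ:

E = hc/λ = (6.626×10⁻³⁴ J·s)(3×10⁸ m/s) / (588.1×10⁻⁹ m)
E = 2.1082 eV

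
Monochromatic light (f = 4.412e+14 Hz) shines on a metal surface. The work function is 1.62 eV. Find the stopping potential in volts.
0.2047 V

The stopping potential V_s satisfies: eV_s = KE_max

First, find KE_max using Einstein's equation:
E_photon = hf = (6.626×10⁻³⁴ J·s)(4.412e+14 Hz) = 1.8247 eV
KE_max = E_photon - φ = 1.8247 - 1.62 = 0.2047 eV

Since eV_s = KE_max:
V_s = KE_max/e = 0.2047 V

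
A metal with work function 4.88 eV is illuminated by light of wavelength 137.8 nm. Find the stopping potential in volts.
4.1174 V

The stopping potential V_s satisfies: eV_s = KE_max

First, find KE_max using Einstein's equation:
E_photon = hc/λ = 8.9974 eV
KE_max = E_photon - φ = 8.9974 - 4.88 = 4.1174 eV

Since eV_s = KE_max:
V_s = KE_max/e = 4.1174 V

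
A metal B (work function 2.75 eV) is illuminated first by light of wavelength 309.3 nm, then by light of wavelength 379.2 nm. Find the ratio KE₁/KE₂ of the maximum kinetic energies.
2.4220

Using Einstein's equation: KE_max = hc/λ - φ

For λ₁ = 309.3 nm:
E₁ = hc/λ₁ = 4.0085 eV
KE₁ = E₁ - φ = 4.0085 - 2.75 = 1.2585 eV

For λ₂ = 379.2 nm:
E₂ = hc/λ₂ = 3.2696 eV
KE₂ = E₂ - φ = 3.2696 - 2.75 = 0.5196 eV

Ratio: KE₁/KE₂ = 1.2585/0.5196 = 2.4220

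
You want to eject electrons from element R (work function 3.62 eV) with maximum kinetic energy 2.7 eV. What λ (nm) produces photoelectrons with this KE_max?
196.18 nm

From Einstein's equation: KE_max = hc/λ - φ

Rearranging for λ:
hc/λ = KE_max + φ
λ = hc/(KE_max + φ)

Required photon energy:
E_photon = KE_max + φ = 2.7 + 3.62 = 6.32 eV

Required wavelength:
λ = hc/E_photon = (6.626×10⁻³⁴)(3×10⁸) / (6.32 × 1.602×10⁻¹⁹)
λ = 196.18 nm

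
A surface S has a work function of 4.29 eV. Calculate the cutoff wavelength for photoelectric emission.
289.01 nm

The threshold wavelength is when the photon energy equals the work function:
hc/λ₀ = φ

Solving for λ₀:
λ₀ = hc/φ = (6.626×10⁻³⁴ J·s)(3×10⁸ m/s) / (4.29 eV × 1.602×10⁻¹⁹ J/eV)
λ₀ = 289.01 nm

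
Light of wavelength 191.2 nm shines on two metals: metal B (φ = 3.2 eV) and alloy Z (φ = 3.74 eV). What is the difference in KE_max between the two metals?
0.5400 eV

Using KE_max = hc/λ - φ for each metal:

Photon energy: E = hc/λ = 6.4845 eV

For metal B (φ₁ = 3.2 eV):
KE₁ = E - φ₁ = 6.4845 - 3.2 = 3.2845 eV

For alloy Z (φ₂ = 3.74 eV):
KE₂ = E - φ₂ = 6.4845 - 3.74 = 2.7445 eV

Difference:
ΔKE = KE₁ - KE₂ = 3.2845 - 2.7445 = 0.5400 eV

Note: The difference equals the difference in work functions: 3.74 - 3.2 = 0.54 eV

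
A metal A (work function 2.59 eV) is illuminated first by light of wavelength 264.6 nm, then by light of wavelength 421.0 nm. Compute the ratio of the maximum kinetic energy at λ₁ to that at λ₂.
5.9036

Using Einstein's equation: KE_max = hc/λ - φ

For λ₁ = 264.6 nm:
E₁ = hc/λ₁ = 4.6857 eV
KE₁ = E₁ - φ = 4.6857 - 2.59 = 2.0957 eV

For λ₂ = 421.0 nm:
E₂ = hc/λ₂ = 2.9450 eV
KE₂ = E₂ - φ = 2.9450 - 2.59 = 0.3550 eV

Ratio: KE₁/KE₂ = 2.0957/0.3550 = 5.9036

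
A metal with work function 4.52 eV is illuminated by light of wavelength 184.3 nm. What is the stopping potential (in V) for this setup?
2.2073 V

The stopping potential V_s satisfies: eV_s = KE_max

First, find KE_max using Einstein's equation:
E_photon = hc/λ = 6.7273 eV
KE_max = E_photon - φ = 6.7273 - 4.52 = 2.2073 eV

Since eV_s = KE_max:
V_s = KE_max/e = 2.2073 V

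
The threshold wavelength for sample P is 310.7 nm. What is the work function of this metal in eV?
3.99 eV

At the threshold wavelength, photon energy equals work function:
φ = hc/λ₀

Calculating:
φ = (6.626×10⁻³⁴ J·s)(3×10⁸ m/s) / (310.7×10⁻⁹ m)
φ = 3.99 eV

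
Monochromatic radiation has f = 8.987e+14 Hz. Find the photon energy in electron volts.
3.7167 eV

Using E = hf:

E = hf = (6.626×10⁻³⁴ J·s)(8.987e+14 Hz)
E = 3.7167 eV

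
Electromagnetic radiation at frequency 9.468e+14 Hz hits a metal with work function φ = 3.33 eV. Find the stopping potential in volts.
0.5857 V

The stopping potential V_s satisfies: eV_s = KE_max

First, find KE_max using Einstein's equation:
E_photon = hf = (6.626×10⁻³⁴ J·s)(9.468e+14 Hz) = 3.9157 eV
KE_max = E_photon - φ = 3.9157 - 3.33 = 0.5857 eV

Since eV_s = KE_max:
V_s = KE_max/e = 0.5857 V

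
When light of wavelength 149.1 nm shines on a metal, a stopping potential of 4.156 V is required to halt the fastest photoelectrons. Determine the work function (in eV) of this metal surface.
4.16 eV

The stopping potential gives the maximum kinetic energy: KE_max = eV_s = 4.156 eV

From Einstein's photoelectric equation: KE_max = hc/λ - φ
Rearranging: φ = hc/λ - KE_max

Calculate photon energy:
E_photon = hc/λ = (6.626×10⁻³⁴ J·s)(3×10⁸ m/s) / (149.1×10⁻⁹ m) = 8.3155 eV

Therefore:
φ = 8.3155 - 4.156 = 4.16 eV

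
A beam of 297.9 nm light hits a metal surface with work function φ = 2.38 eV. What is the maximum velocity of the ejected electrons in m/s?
7.9172e+05 m/s

First, find the maximum kinetic energy:
E_photon = hc/λ = 4.1619 eV
KE_max = E_photon - φ = 4.1619 - 2.38 = 1.7819 eV

Convert to Joules: KE_max = 1.7819 × 1.602×10⁻¹⁹ J = 2.8550e-19 J

Then use KE = ½mv² to find velocity:
v = √(2·KE/m) = √(2 × 2.8550e-19 J / 9.109e-31 kg)
v = 7.9172e+05 m/s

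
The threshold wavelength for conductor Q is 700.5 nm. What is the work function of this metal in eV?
1.77 eV

At the threshold wavelength, photon energy equals work function:
φ = hc/λ₀

Calculating:
φ = (6.626×10⁻³⁴ J·s)(3×10⁸ m/s) / (700.5×10⁻⁹ m)
φ = 1.77 eV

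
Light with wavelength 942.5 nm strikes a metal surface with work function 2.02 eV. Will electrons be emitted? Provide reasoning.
No

For photoemission, the photon energy must exceed the work function.

Photon energy: E = hc/λ = 1.3155 eV
Work function: φ = 2.02 eV

Since E_photon (1.3155 eV) < φ (2.02 eV), photoemission will NOT occur.
The threshold wavelength is λ₀ = hc/φ = 613.8 nm.
Since 942.5 nm > 613.8 nm, the photons lack sufficient energy.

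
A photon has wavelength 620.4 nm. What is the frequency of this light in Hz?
4.8322e+14 Hz

Using the wave equation: c = fλ

Solving for frequency:
f = c/λ = (3×10⁸ m/s) / (620.4×10⁻⁹ m)
f = 4.8322e+14 Hz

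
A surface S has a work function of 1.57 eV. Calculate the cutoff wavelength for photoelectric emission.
789.71 nm

The threshold wavelength is when the photon energy equals the work function:
hc/λ₀ = φ

Solving for λ₀:
λ₀ = hc/φ = (6.626×10⁻³⁴ J·s)(3×10⁸ m/s) / (1.57 eV × 1.602×10⁻¹⁹ J/eV)
λ₀ = 789.71 nm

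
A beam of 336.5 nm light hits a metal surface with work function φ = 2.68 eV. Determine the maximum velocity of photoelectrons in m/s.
5.9444e+05 m/s

First, find the maximum kinetic energy:
E_photon = hc/λ = 3.6845 eV
KE_max = E_photon - φ = 3.6845 - 2.68 = 1.0045 eV

Convert to Joules: KE_max = 1.0045 × 1.602×10⁻¹⁹ J = 1.6094e-19 J

Then use KE = ½mv² to find velocity:
v = √(2·KE/m) = √(2 × 1.6094e-19 J / 9.109e-31 kg)
v = 5.9444e+05 m/s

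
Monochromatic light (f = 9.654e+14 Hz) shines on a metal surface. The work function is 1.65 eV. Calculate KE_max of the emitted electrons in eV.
2.3426 eV

Using Einstein's photoelectric equation: KE_max = hf - φ

First, calculate the photon energy:
E_photon = hf = (6.626×10⁻³⁴ J·s)(9.654e+14 Hz)
E_photon = 3.9926 eV

Then, the maximum kinetic energy:
KE_max = E_photon - φ = 3.9926 eV - 1.65 eV = 2.3426 eV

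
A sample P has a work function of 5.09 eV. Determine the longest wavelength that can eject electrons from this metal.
243.58 nm

The threshold wavelength is when the photon energy equals the work function:
hc/λ₀ = φ

Solving for λ₀:
λ₀ = hc/φ = (6.626×10⁻³⁴ J·s)(3×10⁸ m/s) / (5.09 eV × 1.602×10⁻¹⁹ J/eV)
λ₀ = 243.58 nm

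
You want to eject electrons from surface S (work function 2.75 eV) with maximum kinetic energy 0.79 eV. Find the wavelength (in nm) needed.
350.24 nm

From Einstein's equation: KE_max = hc/λ - φ

Rearranging for λ:
hc/λ = KE_max + φ
λ = hc/(KE_max + φ)

Required photon energy:
E_photon = KE_max + φ = 0.79 + 2.75 = 3.54 eV

Required wavelength:
λ = hc/E_photon = (6.626×10⁻³⁴)(3×10⁸) / (3.54 × 1.602×10⁻¹⁹)
λ = 350.24 nm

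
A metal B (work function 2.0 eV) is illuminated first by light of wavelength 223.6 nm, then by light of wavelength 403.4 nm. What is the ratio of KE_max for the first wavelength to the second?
3.3023

Using Einstein's equation: KE_max = hc/λ - φ

For λ₁ = 223.6 nm:
E₁ = hc/λ₁ = 5.5449 eV
KE₁ = E₁ - φ = 5.5449 - 2.0 = 3.5449 eV

For λ₂ = 403.4 nm:
E₂ = hc/λ₂ = 3.0735 eV
KE₂ = E₂ - φ = 3.0735 - 2.0 = 1.0735 eV

Ratio: KE₁/KE₂ = 3.5449/1.0735 = 3.3023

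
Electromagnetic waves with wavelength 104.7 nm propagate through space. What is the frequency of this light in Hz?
2.8633e+15 Hz

Using the wave equation: c = fλ

Solving for frequency:
f = c/λ = (3×10⁸ m/s) / (104.7×10⁻⁹ m)
f = 2.8633e+15 Hz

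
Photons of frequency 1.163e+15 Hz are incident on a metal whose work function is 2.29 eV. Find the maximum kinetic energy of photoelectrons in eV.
2.5198 eV

Using Einstein's photoelectric equation: KE_max = hf - φ

First, calculate the photon energy:
E_photon = hf = (6.626×10⁻³⁴ J·s)(1.163e+15 Hz)
E_photon = 4.8098 eV

Then, the maximum kinetic energy:
KE_max = E_photon - φ = 4.8098 eV - 2.29 eV = 2.5198 eV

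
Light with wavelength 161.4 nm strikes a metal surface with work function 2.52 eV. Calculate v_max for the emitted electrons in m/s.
1.3475e+06 m/s

First, find the maximum kinetic energy:
E_photon = hc/λ = 7.6818 eV
KE_max = E_photon - φ = 7.6818 - 2.52 = 5.1618 eV

Convert to Joules: KE_max = 5.1618 × 1.602×10⁻¹⁹ J = 8.2701e-19 J

Then use KE = ½mv² to find velocity:
v = √(2·KE/m) = √(2 × 8.2701e-19 J / 9.109e-31 kg)
v = 1.3475e+06 m/s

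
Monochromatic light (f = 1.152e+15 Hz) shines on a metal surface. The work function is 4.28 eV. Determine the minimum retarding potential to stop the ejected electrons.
0.4843 V

The stopping potential V_s satisfies: eV_s = KE_max

First, find KE_max using Einstein's equation:
E_photon = hf = (6.626×10⁻³⁴ J·s)(1.152e+15 Hz) = 4.7643 eV
KE_max = E_photon - φ = 4.7643 - 4.28 = 0.4843 eV

Since eV_s = KE_max:
V_s = KE_max/e = 0.4843 V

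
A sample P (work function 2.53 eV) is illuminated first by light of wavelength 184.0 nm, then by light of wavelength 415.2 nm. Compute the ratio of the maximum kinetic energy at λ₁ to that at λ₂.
9.2260

Using Einstein's equation: KE_max = hc/λ - φ

For λ₁ = 184.0 nm:
E₁ = hc/λ₁ = 6.7383 eV
KE₁ = E₁ - φ = 6.7383 - 2.53 = 4.2083 eV

For λ₂ = 415.2 nm:
E₂ = hc/λ₂ = 2.9861 eV
KE₂ = E₂ - φ = 2.9861 - 2.53 = 0.4561 eV

Ratio: KE₁/KE₂ = 4.2083/0.4561 = 9.2260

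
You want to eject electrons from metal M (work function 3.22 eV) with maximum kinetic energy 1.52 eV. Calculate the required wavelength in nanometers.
261.57 nm

From Einstein's equation: KE_max = hc/λ - φ

Rearranging for λ:
hc/λ = KE_max + φ
λ = hc/(KE_max + φ)

Required photon energy:
E_photon = KE_max + φ = 1.52 + 3.22 = 4.74 eV

Required wavelength:
λ = hc/E_photon = (6.626×10⁻³⁴)(3×10⁸) / (4.74 × 1.602×10⁻¹⁹)
λ = 261.57 nm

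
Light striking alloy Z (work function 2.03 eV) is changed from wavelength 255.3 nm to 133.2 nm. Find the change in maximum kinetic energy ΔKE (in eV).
4.4517 eV

Using Einstein's equation: KE_max = hc/λ - φ

For λ₁ = 255.3 nm:
KE₁ = hc/λ₁ - φ = 4.8564 - 2.03 = 2.8264 eV

For λ₂ = 133.2 nm:
KE₂ = hc/λ₂ - φ = 9.3081 - 2.03 = 7.2781 eV

Change in KE:
ΔKE = KE₂ - KE₁ = 7.2781 - 2.8264 = 4.4517 eV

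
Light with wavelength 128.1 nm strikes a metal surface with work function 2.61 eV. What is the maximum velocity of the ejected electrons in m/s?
1.5769e+06 m/s

First, find the maximum kinetic energy:
E_photon = hc/λ = 9.6787 eV
KE_max = E_photon - φ = 9.6787 - 2.61 = 7.0687 eV

Convert to Joules: KE_max = 7.0687 × 1.602×10⁻¹⁹ J = 1.1325e-18 J

Then use KE = ½mv² to find velocity:
v = √(2·KE/m) = √(2 × 1.1325e-18 J / 9.109e-31 kg)
v = 1.5769e+06 m/s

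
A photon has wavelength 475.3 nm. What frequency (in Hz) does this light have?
6.3074e+14 Hz

Using the wave equation: c = fλ

Solving for frequency:
f = c/λ = (3×10⁸ m/s) / (475.3×10⁻⁹ m)
f = 6.3074e+14 Hz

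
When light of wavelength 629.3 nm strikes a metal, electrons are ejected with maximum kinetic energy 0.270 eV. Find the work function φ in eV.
1.70 eV

From Einstein's photoelectric equation: KE_max = hf - φ = hc/λ - φ

Rearranging for φ:
φ = hc/λ - KE_max

Calculate photon energy:
E_photon = hc/λ = 1.9702 eV

Therefore:
φ = 1.9702 - 0.270 = 1.70 eV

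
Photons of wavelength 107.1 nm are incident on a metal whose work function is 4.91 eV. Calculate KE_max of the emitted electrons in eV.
6.6665 eV

Using Einstein's photoelectric equation: KE_max = hf - φ = hc/λ - φ

First, calculate the photon energy:
E_photon = hc/λ = (6.626×10⁻³⁴ J·s)(3×10⁸ m/s) / (107.1×10⁻⁹ m)
E_photon = 11.5765 eV

Then, the maximum kinetic energy:
KE_max = E_photon - φ = 11.5765 eV - 4.91 eV = 6.6665 eV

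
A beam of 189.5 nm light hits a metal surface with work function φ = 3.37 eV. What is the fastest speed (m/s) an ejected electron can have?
1.0564e+06 m/s

First, find the maximum kinetic energy:
E_photon = hc/λ = 6.5427 eV
KE_max = E_photon - φ = 6.5427 - 3.37 = 3.1727 eV

Convert to Joules: KE_max = 3.1727 × 1.602×10⁻¹⁹ J = 5.0832e-19 J

Then use KE = ½mv² to find velocity:
v = √(2·KE/m) = √(2 × 5.0832e-19 J / 9.109e-31 kg)
v = 1.0564e+06 m/s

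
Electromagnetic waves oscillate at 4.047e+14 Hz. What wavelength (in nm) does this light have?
740.78 nm

Using the wave equation: c = fλ

Solving for wavelength:
λ = c/f = (3×10⁸ m/s) / (4.047e+14 Hz)
λ = 740.78 nm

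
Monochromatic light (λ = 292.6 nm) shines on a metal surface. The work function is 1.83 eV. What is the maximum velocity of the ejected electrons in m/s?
9.2022e+05 m/s

First, find the maximum kinetic energy:
E_photon = hc/λ = 4.2373 eV
KE_max = E_photon - φ = 4.2373 - 1.83 = 2.4073 eV

Convert to Joules: KE_max = 2.4073 × 1.602×10⁻¹⁹ J = 3.8570e-19 J

Then use KE = ½mv² to find velocity:
v = √(2·KE/m) = √(2 × 3.8570e-19 J / 9.109e-31 kg)
v = 9.2022e+05 m/s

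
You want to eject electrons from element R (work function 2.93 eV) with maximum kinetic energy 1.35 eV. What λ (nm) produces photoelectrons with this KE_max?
289.68 nm

From Einstein's equation: KE_max = hc/λ - φ

Rearranging for λ:
hc/λ = KE_max + φ
λ = hc/(KE_max + φ)

Required photon energy:
E_photon = KE_max + φ = 1.35 + 2.93 = 4.28 eV

Required wavelength:
λ = hc/E_photon = (6.626×10⁻³⁴)(3×10⁸) / (4.28 × 1.602×10⁻¹⁹)
λ = 289.68 nm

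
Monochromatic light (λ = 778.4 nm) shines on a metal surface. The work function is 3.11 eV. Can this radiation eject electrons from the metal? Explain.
No

For photoemission, the photon energy must exceed the work function.

Photon energy: E = hc/λ = 1.5928 eV
Work function: φ = 3.11 eV

Since E_photon (1.5928 eV) < φ (3.11 eV), photoemission will NOT occur.
The threshold wavelength is λ₀ = hc/φ = 398.7 nm.
Since 778.4 nm > 398.7 nm, the photons lack sufficient energy.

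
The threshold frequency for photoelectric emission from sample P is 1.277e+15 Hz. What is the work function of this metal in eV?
5.28 eV

At the threshold frequency, photon energy equals work function:
φ = hf₀

Calculating:
φ = (6.626×10⁻³⁴ J·s)(1.277e+15 Hz)
φ = 5.28 eV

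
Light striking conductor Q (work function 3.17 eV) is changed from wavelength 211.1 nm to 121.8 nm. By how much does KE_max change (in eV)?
4.3061 eV

Using Einstein's equation: KE_max = hc/λ - φ

For λ₁ = 211.1 nm:
KE₁ = hc/λ₁ - φ = 5.8732 - 3.17 = 2.7032 eV

For λ₂ = 121.8 nm:
KE₂ = hc/λ₂ - φ = 10.1793 - 3.17 = 7.0093 eV

Change in KE:
ΔKE = KE₂ - KE₁ = 7.0093 - 2.7032 = 4.3061 eV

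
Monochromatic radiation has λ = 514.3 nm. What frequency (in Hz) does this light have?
5.8291e+14 Hz

Using the wave equation: c = fλ

Solving for frequency:
f = c/λ = (3×10⁸ m/s) / (514.3×10⁻⁹ m)
f = 5.8291e+14 Hz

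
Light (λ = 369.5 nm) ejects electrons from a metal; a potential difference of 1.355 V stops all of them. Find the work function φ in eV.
2.00 eV

The stopping potential gives the maximum kinetic energy: KE_max = eV_s = 1.355 eV

From Einstein's photoelectric equation: KE_max = hc/λ - φ
Rearranging: φ = hc/λ - KE_max

Calculate photon energy:
E_photon = hc/λ = (6.626×10⁻³⁴ J·s)(3×10⁸ m/s) / (369.5×10⁻⁹ m) = 3.3555 eV

Therefore:
φ = 3.3555 - 1.355 = 2.00 eV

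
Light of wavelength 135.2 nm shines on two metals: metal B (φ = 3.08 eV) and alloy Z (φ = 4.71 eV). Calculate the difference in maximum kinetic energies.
1.6300 eV

Using KE_max = hc/λ - φ for each metal:

Photon energy: E = hc/λ = 9.1704 eV

For metal B (φ₁ = 3.08 eV):
KE₁ = E - φ₁ = 9.1704 - 3.08 = 6.0904 eV

For alloy Z (φ₂ = 4.71 eV):
KE₂ = E - φ₂ = 9.1704 - 4.71 = 4.4604 eV

Difference:
ΔKE = KE₁ - KE₂ = 6.0904 - 4.4604 = 1.6300 eV

Note: The difference equals the difference in work functions: 4.71 - 3.08 = 1.63 eV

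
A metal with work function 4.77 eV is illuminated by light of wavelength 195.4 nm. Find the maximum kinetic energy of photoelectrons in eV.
1.5751 eV

Using Einstein's photoelectric equation: KE_max = hf - φ = hc/λ - φ

First, calculate the photon energy:
E_photon = hc/λ = (6.626×10⁻³⁴ J·s)(3×10⁸ m/s) / (195.4×10⁻⁹ m)
E_photon = 6.3451 eV

Then, the maximum kinetic energy:
KE_max = E_photon - φ = 6.3451 eV - 4.77 eV = 1.5751 eV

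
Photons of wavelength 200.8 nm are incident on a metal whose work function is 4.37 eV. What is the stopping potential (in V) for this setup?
1.8045 V

The stopping potential V_s satisfies: eV_s = KE_max

First, find KE_max using Einstein's equation:
E_photon = hc/λ = 6.1745 eV
KE_max = E_photon - φ = 6.1745 - 4.37 = 1.8045 eV

Since eV_s = KE_max:
V_s = KE_max/e = 1.8045 V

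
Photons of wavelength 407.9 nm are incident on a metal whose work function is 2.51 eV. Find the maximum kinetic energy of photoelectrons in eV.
0.5296 eV

Using Einstein's photoelectric equation: KE_max = hf - φ = hc/λ - φ

First, calculate the photon energy:
E_photon = hc/λ = (6.626×10⁻³⁴ J·s)(3×10⁸ m/s) / (407.9×10⁻⁹ m)
E_photon = 3.0396 eV

Then, the maximum kinetic energy:
KE_max = E_photon - φ = 3.0396 eV - 2.51 eV = 0.5296 eV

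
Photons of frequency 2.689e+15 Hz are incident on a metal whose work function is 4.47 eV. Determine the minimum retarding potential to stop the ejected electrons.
6.6508 V

The stopping potential V_s satisfies: eV_s = KE_max

First, find KE_max using Einstein's equation:
E_photon = hf = (6.626×10⁻³⁴ J·s)(2.689e+15 Hz) = 11.1208 eV
KE_max = E_photon - φ = 11.1208 - 4.47 = 6.6508 eV

Since eV_s = KE_max:
V_s = KE_max/e = 6.6508 V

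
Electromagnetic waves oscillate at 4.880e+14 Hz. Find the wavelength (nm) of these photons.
614.33 nm

Using the wave equation: c = fλ

Solving for wavelength:
λ = c/f = (3×10⁸ m/s) / (4.880e+14 Hz)
λ = 614.33 nm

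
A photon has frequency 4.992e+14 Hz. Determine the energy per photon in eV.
2.0645 eV

Using E = hf:

E = hf = (6.626×10⁻³⁴ J·s)(4.992e+14 Hz)
E = 2.0645 eV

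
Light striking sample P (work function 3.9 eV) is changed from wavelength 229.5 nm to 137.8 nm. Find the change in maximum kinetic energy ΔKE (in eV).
3.5950 eV

Using Einstein's equation: KE_max = hc/λ - φ

For λ₁ = 229.5 nm:
KE₁ = hc/λ₁ - φ = 5.4024 - 3.9 = 1.5024 eV

For λ₂ = 137.8 nm:
KE₂ = hc/λ₂ - φ = 8.9974 - 3.9 = 5.0974 eV

Change in KE:
ΔKE = KE₂ - KE₁ = 5.0974 - 1.5024 = 3.5950 eV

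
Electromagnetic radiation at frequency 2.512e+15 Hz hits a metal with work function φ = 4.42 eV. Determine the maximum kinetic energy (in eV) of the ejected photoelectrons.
5.9688 eV

Using Einstein's photoelectric equation: KE_max = hf - φ

First, calculate the photon energy:
E_photon = hf = (6.626×10⁻³⁴ J·s)(2.512e+15 Hz)
E_photon = 10.3888 eV

Then, the maximum kinetic energy:
KE_max = E_photon - φ = 10.3888 eV - 4.42 eV = 5.9688 eV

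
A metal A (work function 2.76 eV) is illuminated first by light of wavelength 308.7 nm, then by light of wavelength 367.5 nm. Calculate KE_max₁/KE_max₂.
2.0471

Using Einstein's equation: KE_max = hc/λ - φ

For λ₁ = 308.7 nm:
E₁ = hc/λ₁ = 4.0163 eV
KE₁ = E₁ - φ = 4.0163 - 2.76 = 1.2563 eV

For λ₂ = 367.5 nm:
E₂ = hc/λ₂ = 3.3737 eV
KE₂ = E₂ - φ = 3.3737 - 2.76 = 0.6137 eV

Ratio: KE₁/KE₂ = 1.2563/0.6137 = 2.0471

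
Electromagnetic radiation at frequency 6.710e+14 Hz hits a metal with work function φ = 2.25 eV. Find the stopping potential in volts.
0.5250 V

The stopping potential V_s satisfies: eV_s = KE_max

First, find KE_max using Einstein's equation:
E_photon = hf = (6.626×10⁻³⁴ J·s)(6.710e+14 Hz) = 2.7750 eV
KE_max = E_photon - φ = 2.7750 - 2.25 = 0.5250 eV

Since eV_s = KE_max:
V_s = KE_max/e = 0.5250 V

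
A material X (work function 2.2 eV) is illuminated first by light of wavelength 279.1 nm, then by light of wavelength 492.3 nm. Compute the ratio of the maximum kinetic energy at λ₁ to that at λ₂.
7.0408

Using Einstein's equation: KE_max = hc/λ - φ

For λ₁ = 279.1 nm:
E₁ = hc/λ₁ = 4.4423 eV
KE₁ = E₁ - φ = 4.4423 - 2.2 = 2.2423 eV

For λ₂ = 492.3 nm:
E₂ = hc/λ₂ = 2.5185 eV
KE₂ = E₂ - φ = 2.5185 - 2.2 = 0.3185 eV

Ratio: KE₁/KE₂ = 2.2423/0.3185 = 7.0408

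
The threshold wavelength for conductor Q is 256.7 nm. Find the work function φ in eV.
4.83 eV

At the threshold wavelength, photon energy equals work function:
φ = hc/λ₀

Calculating:
φ = (6.626×10⁻³⁴ J·s)(3×10⁸ m/s) / (256.7×10⁻⁹ m)
φ = 4.83 eV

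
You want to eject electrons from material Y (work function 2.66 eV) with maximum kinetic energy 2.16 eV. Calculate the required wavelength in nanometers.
257.23 nm

From Einstein's equation: KE_max = hc/λ - φ

Rearranging for λ:
hc/λ = KE_max + φ
λ = hc/(KE_max + φ)

Required photon energy:
E_photon = KE_max + φ = 2.16 + 2.66 = 4.82 eV

Required wavelength:
λ = hc/E_photon = (6.626×10⁻³⁴)(3×10⁸) / (4.82 × 1.602×10⁻¹⁹)
λ = 257.23 nm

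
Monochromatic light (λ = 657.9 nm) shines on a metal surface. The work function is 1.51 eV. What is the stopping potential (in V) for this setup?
0.3745 V

The stopping potential V_s satisfies: eV_s = KE_max

First, find KE_max using Einstein's equation:
E_photon = hc/λ = 1.8845 eV
KE_max = E_photon - φ = 1.8845 - 1.51 = 0.3745 eV

Since eV_s = KE_max:
V_s = KE_max/e = 0.3745 V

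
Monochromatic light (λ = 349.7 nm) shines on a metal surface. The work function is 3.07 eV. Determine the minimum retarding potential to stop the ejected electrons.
0.4754 V

The stopping potential V_s satisfies: eV_s = KE_max

First, find KE_max using Einstein's equation:
E_photon = hc/λ = 3.5454 eV
KE_max = E_photon - φ = 3.5454 - 3.07 = 0.4754 eV

Since eV_s = KE_max:
V_s = KE_max/e = 0.4754 V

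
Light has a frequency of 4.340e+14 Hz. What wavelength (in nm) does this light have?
690.77 nm

Using the wave equation: c = fλ

Solving for wavelength:
λ = c/f = (3×10⁸ m/s) / (4.340e+14 Hz)
λ = 690.77 nm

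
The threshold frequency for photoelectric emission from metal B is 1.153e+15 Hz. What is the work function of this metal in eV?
4.77 eV

At the threshold frequency, photon energy equals work function:
φ = hf₀

Calculating:
φ = (6.626×10⁻³⁴ J·s)(1.153e+15 Hz)
φ = 4.77 eV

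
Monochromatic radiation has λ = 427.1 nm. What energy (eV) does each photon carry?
2.9029 eV

Using E = hf = hc/λ:

E = hc/λ = (6.626×10⁻³⁴ J·s)(3×10⁸ m/s) / (427.1×10⁻⁹ m)
E = 2.9029 eV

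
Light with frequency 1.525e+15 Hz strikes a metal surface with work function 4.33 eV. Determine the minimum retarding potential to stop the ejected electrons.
1.9769 V

The stopping potential V_s satisfies: eV_s = KE_max

First, find KE_max using Einstein's equation:
E_photon = hf = (6.626×10⁻³⁴ J·s)(1.525e+15 Hz) = 6.3069 eV
KE_max = E_photon - φ = 6.3069 - 4.33 = 1.9769 eV

Since eV_s = KE_max:
V_s = KE_max/e = 1.9769 V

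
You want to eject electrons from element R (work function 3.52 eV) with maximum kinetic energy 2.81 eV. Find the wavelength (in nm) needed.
195.87 nm

From Einstein's equation: KE_max = hc/λ - φ

Rearranging for λ:
hc/λ = KE_max + φ
λ = hc/(KE_max + φ)

Required photon energy:
E_photon = KE_max + φ = 2.81 + 3.52 = 6.33 eV

Required wavelength:
λ = hc/E_photon = (6.626×10⁻³⁴)(3×10⁸) / (6.33 × 1.602×10⁻¹⁹)
λ = 195.87 nm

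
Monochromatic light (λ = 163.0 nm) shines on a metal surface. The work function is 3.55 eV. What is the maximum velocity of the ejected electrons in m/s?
1.1945e+06 m/s

First, find the maximum kinetic energy:
E_photon = hc/λ = 7.6064 eV
KE_max = E_photon - φ = 7.6064 - 3.55 = 4.0564 eV

Convert to Joules: KE_max = 4.0564 × 1.602×10⁻¹⁹ J = 6.4991e-19 J

Then use KE = ½mv² to find velocity:
v = √(2·KE/m) = √(2 × 6.4991e-19 J / 9.109e-31 kg)
v = 1.1945e+06 m/s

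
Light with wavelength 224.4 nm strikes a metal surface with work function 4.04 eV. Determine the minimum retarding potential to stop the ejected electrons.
1.4851 V

The stopping potential V_s satisfies: eV_s = KE_max

First, find KE_max using Einstein's equation:
E_photon = hc/λ = 5.5251 eV
KE_max = E_photon - φ = 5.5251 - 4.04 = 1.4851 eV

Since eV_s = KE_max:
V_s = KE_max/e = 1.4851 V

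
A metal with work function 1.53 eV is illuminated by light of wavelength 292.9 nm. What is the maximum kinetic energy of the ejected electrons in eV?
2.7030 eV

Using Einstein's photoelectric equation: KE_max = hf - φ = hc/λ - φ

First, calculate the photon energy:
E_photon = hc/λ = (6.626×10⁻³⁴ J·s)(3×10⁸ m/s) / (292.9×10⁻⁹ m)
E_photon = 4.2330 eV

Then, the maximum kinetic energy:
KE_max = E_photon - φ = 4.2330 eV - 1.53 eV = 2.7030 eV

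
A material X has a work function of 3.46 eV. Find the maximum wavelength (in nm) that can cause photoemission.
358.34 nm

The threshold wavelength is when the photon energy equals the work function:
hc/λ₀ = φ

Solving for λ₀:
λ₀ = hc/φ = (6.626×10⁻³⁴ J·s)(3×10⁸ m/s) / (3.46 eV × 1.602×10⁻¹⁹ J/eV)
λ₀ = 358.34 nm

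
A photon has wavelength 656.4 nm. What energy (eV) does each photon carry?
1.8889 eV

Using E = hf = hc/λ:

E = hc/λ = (6.626×10⁻³⁴ J·s)(3×10⁸ m/s) / (656.4×10⁻⁹ m)
E = 1.8889 eV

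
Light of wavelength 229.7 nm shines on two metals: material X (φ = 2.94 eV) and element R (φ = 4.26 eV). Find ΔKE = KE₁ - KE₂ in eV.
1.3200 eV

Using KE_max = hc/λ - φ for each metal:

Photon energy: E = hc/λ = 5.3977 eV

For material X (φ₁ = 2.94 eV):
KE₁ = E - φ₁ = 5.3977 - 2.94 = 2.4577 eV

For element R (φ₂ = 4.26 eV):
KE₂ = E - φ₂ = 5.3977 - 4.26 = 1.1377 eV

Difference:
ΔKE = KE₁ - KE₂ = 2.4577 - 1.1377 = 1.3200 eV

Note: The difference equals the difference in work functions: 4.26 - 2.94 = 1.32 eV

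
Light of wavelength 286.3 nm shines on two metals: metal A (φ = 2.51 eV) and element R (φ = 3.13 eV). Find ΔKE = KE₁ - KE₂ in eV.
0.6200 eV

Using KE_max = hc/λ - φ for each metal:

Photon energy: E = hc/λ = 4.3306 eV

For metal A (φ₁ = 2.51 eV):
KE₁ = E - φ₁ = 4.3306 - 2.51 = 1.8206 eV

For element R (φ₂ = 3.13 eV):
KE₂ = E - φ₂ = 4.3306 - 3.13 = 1.2006 eV

Difference:
ΔKE = KE₁ - KE₂ = 1.8206 - 1.2006 = 0.6200 eV

Note: The difference equals the difference in work functions: 3.13 - 2.51 = 0.62 eV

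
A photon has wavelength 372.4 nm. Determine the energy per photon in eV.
3.3293 eV

Using E = hf = hc/λ:

E = hc/λ = (6.626×10⁻³⁴ J·s)(3×10⁸ m/s) / (372.4×10⁻⁹ m)
E = 3.3293 eV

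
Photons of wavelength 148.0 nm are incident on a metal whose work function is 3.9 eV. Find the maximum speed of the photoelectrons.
1.2550e+06 m/s

First, find the maximum kinetic energy:
E_photon = hc/λ = 8.3773 eV
KE_max = E_photon - φ = 8.3773 - 3.9 = 4.4773 eV

Convert to Joules: KE_max = 4.4773 × 1.602×10⁻¹⁹ J = 7.1734e-19 J

Then use KE = ½mv² to find velocity:
v = √(2·KE/m) = √(2 × 7.1734e-19 J / 9.109e-31 kg)
v = 1.2550e+06 m/s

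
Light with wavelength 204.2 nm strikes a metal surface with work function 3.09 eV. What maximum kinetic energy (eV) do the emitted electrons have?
2.9817 eV

Using Einstein's photoelectric equation: KE_max = hf - φ = hc/λ - φ

First, calculate the photon energy:
E_photon = hc/λ = (6.626×10⁻³⁴ J·s)(3×10⁸ m/s) / (204.2×10⁻⁹ m)
E_photon = 6.0717 eV

Then, the maximum kinetic energy:
KE_max = E_photon - φ = 6.0717 eV - 3.09 eV = 2.9817 eV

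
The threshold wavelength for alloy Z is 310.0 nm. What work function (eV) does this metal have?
4.00 eV

At the threshold wavelength, photon energy equals work function:
φ = hc/λ₀

Calculating:
φ = (6.626×10⁻³⁴ J·s)(3×10⁸ m/s) / (310.0×10⁻⁹ m)
φ = 4.00 eV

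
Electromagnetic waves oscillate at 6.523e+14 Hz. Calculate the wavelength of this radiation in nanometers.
459.59 nm

Using the wave equation: c = fλ

Solving for wavelength:
λ = c/f = (3×10⁸ m/s) / (6.523e+14 Hz)
λ = 459.59 nm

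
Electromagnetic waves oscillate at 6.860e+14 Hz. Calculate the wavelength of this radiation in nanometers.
437.02 nm

Using the wave equation: c = fλ

Solving for wavelength:
λ = c/f = (3×10⁸ m/s) / (6.860e+14 Hz)
λ = 437.02 nm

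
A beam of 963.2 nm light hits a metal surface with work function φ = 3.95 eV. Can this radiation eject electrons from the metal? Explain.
No

For photoemission, the photon energy must exceed the work function.

Photon energy: E = hc/λ = 1.2872 eV
Work function: φ = 3.95 eV

Since E_photon (1.2872 eV) < φ (3.95 eV), photoemission will NOT occur.
The threshold wavelength is λ₀ = hc/φ = 313.9 nm.
Since 963.2 nm > 313.9 nm, the photons lack sufficient energy.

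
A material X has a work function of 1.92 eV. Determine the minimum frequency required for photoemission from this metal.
4.6425e+14 Hz

The threshold frequency is when the photon energy equals the work function:
hf₀ = φ

Solving for f₀:
f₀ = φ/h = (1.92 eV × 1.602×10⁻¹⁹ J/eV) / (6.626×10⁻³⁴ J·s)
f₀ = 4.6425e+14 Hz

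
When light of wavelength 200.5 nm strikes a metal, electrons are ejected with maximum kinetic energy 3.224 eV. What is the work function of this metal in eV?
2.96 eV

From Einstein's photoelectric equation: KE_max = hf - φ = hc/λ - φ

Rearranging for φ:
φ = hc/λ - KE_max

Calculate photon energy:
E_photon = hc/λ = 6.1838 eV

Therefore:
φ = 6.1838 - 3.224 = 2.96 eV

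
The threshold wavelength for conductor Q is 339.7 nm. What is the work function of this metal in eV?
3.65 eV

At the threshold wavelength, photon energy equals work function:
φ = hc/λ₀

Calculating:
φ = (6.626×10⁻³⁴ J·s)(3×10⁸ m/s) / (339.7×10⁻⁹ m)
φ = 3.65 eV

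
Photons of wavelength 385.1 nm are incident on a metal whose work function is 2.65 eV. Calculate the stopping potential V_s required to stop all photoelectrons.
0.5695 V

The stopping potential V_s satisfies: eV_s = KE_max

First, find KE_max using Einstein's equation:
E_photon = hc/λ = 3.2195 eV
KE_max = E_photon - φ = 3.2195 - 2.65 = 0.5695 eV

Since eV_s = KE_max:
V_s = KE_max/e = 0.5695 V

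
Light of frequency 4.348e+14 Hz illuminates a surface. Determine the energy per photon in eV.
1.7982 eV

Using E = hf:

E = hf = (6.626×10⁻³⁴ J·s)(4.348e+14 Hz)
E = 1.7982 eV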